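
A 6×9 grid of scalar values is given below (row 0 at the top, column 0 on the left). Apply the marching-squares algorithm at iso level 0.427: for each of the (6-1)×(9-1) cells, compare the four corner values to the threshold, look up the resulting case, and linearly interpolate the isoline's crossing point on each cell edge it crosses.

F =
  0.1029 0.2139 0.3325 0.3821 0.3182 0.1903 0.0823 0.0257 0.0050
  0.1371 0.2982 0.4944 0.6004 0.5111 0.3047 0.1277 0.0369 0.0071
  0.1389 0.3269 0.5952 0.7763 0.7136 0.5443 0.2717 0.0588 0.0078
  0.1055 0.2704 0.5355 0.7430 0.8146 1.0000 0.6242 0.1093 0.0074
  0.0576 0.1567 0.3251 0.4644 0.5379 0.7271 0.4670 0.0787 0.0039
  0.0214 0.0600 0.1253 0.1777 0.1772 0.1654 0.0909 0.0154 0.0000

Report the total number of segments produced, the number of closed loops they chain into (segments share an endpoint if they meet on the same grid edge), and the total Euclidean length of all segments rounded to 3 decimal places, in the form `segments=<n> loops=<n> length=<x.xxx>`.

cell (0,1): code 0100 → (0.584,2.000)–(1.000,1.656)
cell (0,2): code 1100 → (0.206,3.000)–(0.584,2.000)
cell (0,3): code 1100 → (0.564,4.000)–(0.206,3.000)
cell (0,4): code 1000 → (1.000,4.407)–(0.564,4.000)
cell (1,1): code 0110 → (1.000,1.656)–(2.000,1.373)
cell (1,4): code 1101 → (1.510,5.000)–(1.000,4.407)
cell (1,5): code 1000 → (2.000,5.430)–(1.510,5.000)
cell (2,1): code 0110 → (2.000,1.373)–(3.000,1.591)
cell (2,5): code 1101 → (2.441,6.000)–(2.000,5.430)
cell (2,6): code 1000 → (3.000,6.383)–(2.441,6.000)
cell (3,1): code 0010 → (3.000,1.591)–(3.516,2.000)
cell (3,2): code 0111 → (3.516,2.000)–(4.000,2.732)
cell (3,6): code 1001 → (4.000,6.103)–(3.000,6.383)
cell (4,2): code 0010 → (4.000,2.732)–(4.130,3.000)
cell (4,3): code 0011 → (4.130,3.000)–(4.307,4.000)
cell (4,4): code 0011 → (4.307,4.000)–(4.534,5.000)
cell (4,5): code 0011 → (4.534,5.000)–(4.106,6.000)
cell (4,6): code 0001 → (4.106,6.000)–(4.000,6.103)
total: 18 segments, chained into 1 closed loop(s), length Σ = 14.311960

segments=18 loops=1 length=14.312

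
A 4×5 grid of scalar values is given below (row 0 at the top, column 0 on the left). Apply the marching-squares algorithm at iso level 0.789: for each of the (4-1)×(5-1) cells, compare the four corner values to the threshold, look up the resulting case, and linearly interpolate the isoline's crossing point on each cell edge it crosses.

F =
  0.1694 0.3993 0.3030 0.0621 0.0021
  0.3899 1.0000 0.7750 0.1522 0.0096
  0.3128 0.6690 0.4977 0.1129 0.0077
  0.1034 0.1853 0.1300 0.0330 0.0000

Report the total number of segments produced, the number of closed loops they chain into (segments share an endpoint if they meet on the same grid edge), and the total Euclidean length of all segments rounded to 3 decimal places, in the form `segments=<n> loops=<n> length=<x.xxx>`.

segments=4 loops=1 length=3.354

cell (0,0): code 0100 → (0.649,1.000)–(1.000,0.654)
cell (0,1): code 1000 → (1.000,1.938)–(0.649,1.000)
cell (1,0): code 0010 → (1.000,0.654)–(1.637,1.000)
cell (1,1): code 0001 → (1.637,1.000)–(1.000,1.938)
total: 4 segments, chained into 1 closed loop(s), length Σ = 3.353504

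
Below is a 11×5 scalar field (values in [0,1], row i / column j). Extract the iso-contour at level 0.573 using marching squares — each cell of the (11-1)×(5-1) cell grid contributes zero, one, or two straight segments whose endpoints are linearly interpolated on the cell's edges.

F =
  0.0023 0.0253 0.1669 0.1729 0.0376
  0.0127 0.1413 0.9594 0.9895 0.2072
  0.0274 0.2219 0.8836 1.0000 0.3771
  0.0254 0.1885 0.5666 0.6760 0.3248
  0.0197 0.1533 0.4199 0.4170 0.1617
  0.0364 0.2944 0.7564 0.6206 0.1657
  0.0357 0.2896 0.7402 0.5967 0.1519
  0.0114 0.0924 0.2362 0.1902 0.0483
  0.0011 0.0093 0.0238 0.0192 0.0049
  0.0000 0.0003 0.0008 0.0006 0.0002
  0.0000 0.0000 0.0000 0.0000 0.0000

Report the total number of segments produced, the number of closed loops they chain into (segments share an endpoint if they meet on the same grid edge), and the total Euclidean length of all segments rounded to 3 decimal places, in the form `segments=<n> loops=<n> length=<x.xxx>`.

cell (0,1): code 0100 → (0.512,2.000)–(1.000,1.528)
cell (0,2): code 1100 → (0.490,3.000)–(0.512,2.000)
cell (0,3): code 1000 → (1.000,3.532)–(0.490,3.000)
cell (1,1): code 0110 → (1.000,1.528)–(2.000,1.531)
cell (1,3): code 1001 → (2.000,3.686)–(1.000,3.532)
cell (2,1): code 0010 → (2.000,1.531)–(2.980,2.000)
cell (2,2): code 0111 → (2.980,2.000)–(3.000,2.059)
cell (2,3): code 1001 → (3.000,3.293)–(2.000,3.686)
cell (3,2): code 0010 → (3.000,2.059)–(3.398,3.000)
cell (3,3): code 0001 → (3.398,3.000)–(3.000,3.293)
cell (4,1): code 0100 → (4.455,2.000)–(5.000,1.603)
cell (4,2): code 1100 → (4.766,3.000)–(4.455,2.000)
cell (4,3): code 1000 → (5.000,3.105)–(4.766,3.000)
cell (5,1): code 0110 → (5.000,1.603)–(6.000,1.629)
cell (5,3): code 1001 → (6.000,3.053)–(5.000,3.105)
cell (6,1): code 0010 → (6.000,1.629)–(6.332,2.000)
cell (6,2): code 0011 → (6.332,2.000)–(6.058,3.000)
cell (6,3): code 0001 → (6.058,3.000)–(6.000,3.053)
total: 18 segments, chained into 2 closed loop(s), length Σ = 13.759503

segments=18 loops=2 length=13.760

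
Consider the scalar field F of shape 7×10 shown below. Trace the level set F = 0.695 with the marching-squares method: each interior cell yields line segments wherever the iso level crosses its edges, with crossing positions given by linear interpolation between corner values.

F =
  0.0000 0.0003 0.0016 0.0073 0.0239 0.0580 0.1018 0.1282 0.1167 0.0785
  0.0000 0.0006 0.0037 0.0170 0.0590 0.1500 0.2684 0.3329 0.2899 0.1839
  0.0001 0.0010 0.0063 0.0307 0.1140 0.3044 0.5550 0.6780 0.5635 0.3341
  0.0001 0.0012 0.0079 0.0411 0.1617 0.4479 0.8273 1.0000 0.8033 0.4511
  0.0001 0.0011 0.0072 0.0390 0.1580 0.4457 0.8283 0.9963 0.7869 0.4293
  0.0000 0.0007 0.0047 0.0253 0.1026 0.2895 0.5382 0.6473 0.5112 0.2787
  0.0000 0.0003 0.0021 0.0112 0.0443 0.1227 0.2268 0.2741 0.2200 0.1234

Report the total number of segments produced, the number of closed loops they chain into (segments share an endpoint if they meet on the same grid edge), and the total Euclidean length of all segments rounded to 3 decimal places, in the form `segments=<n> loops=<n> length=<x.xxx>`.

cell (2,5): code 0100 → (2.514,6.000)–(3.000,5.651)
cell (2,6): code 1100 → (2.053,7.000)–(2.514,6.000)
cell (2,7): code 1100 → (2.548,8.000)–(2.053,7.000)
cell (2,8): code 1000 → (3.000,8.307)–(2.548,8.000)
cell (3,5): code 0110 → (3.000,5.651)–(4.000,5.652)
cell (3,8): code 1001 → (4.000,8.257)–(3.000,8.307)
cell (4,5): code 0010 → (4.000,5.652)–(4.459,6.000)
cell (4,6): code 0011 → (4.459,6.000)–(4.863,7.000)
cell (4,7): code 0011 → (4.863,7.000)–(4.333,8.000)
cell (4,8): code 0001 → (4.333,8.000)–(4.000,8.257)
total: 10 segments, chained into 1 closed loop(s), length Σ = 8.570815

segments=10 loops=1 length=8.571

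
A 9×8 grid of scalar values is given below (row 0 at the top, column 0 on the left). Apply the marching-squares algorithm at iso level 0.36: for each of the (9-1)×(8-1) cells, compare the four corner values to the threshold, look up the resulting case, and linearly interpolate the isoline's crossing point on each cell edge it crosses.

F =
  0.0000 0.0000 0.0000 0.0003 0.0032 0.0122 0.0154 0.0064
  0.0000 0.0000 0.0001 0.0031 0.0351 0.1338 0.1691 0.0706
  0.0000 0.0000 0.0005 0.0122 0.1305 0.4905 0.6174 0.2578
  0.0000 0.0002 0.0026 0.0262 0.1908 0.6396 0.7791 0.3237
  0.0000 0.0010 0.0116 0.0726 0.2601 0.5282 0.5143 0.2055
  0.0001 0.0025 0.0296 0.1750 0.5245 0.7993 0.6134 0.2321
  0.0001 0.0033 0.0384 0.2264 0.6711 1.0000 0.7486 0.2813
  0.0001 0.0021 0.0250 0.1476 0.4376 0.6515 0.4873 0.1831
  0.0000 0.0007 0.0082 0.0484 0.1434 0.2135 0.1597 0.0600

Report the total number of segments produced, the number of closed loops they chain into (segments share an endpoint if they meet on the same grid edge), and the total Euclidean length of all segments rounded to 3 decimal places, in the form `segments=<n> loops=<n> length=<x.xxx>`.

cell (1,4): code 0100 → (1.634,5.000)–(2.000,4.638)
cell (1,5): code 1100 → (1.426,6.000)–(1.634,5.000)
cell (1,6): code 1000 → (2.000,6.716)–(1.426,6.000)
cell (2,4): code 0110 → (2.000,4.638)–(3.000,4.377)
cell (2,6): code 1001 → (3.000,6.920)–(2.000,6.716)
cell (3,4): code 0110 → (3.000,4.377)–(4.000,4.373)
cell (3,6): code 1001 → (4.000,6.500)–(3.000,6.920)
cell (4,3): code 0100 → (4.378,4.000)–(5.000,3.529)
cell (4,4): code 1110 → (4.000,4.373)–(4.378,4.000)
cell (4,6): code 1001 → (5.000,6.665)–(4.000,6.500)
cell (5,3): code 0110 → (5.000,3.529)–(6.000,3.300)
cell (5,6): code 1001 → (6.000,6.832)–(5.000,6.665)
cell (6,3): code 0110 → (6.000,3.300)–(7.000,3.732)
cell (6,6): code 1001 → (7.000,6.418)–(6.000,6.832)
cell (7,3): code 0010 → (7.000,3.732)–(7.264,4.000)
cell (7,4): code 0011 → (7.264,4.000)–(7.666,5.000)
cell (7,5): code 0011 → (7.666,5.000)–(7.389,6.000)
cell (7,6): code 0001 → (7.389,6.000)–(7.000,6.418)
total: 18 segments, chained into 1 closed loop(s), length Σ = 16.190496

segments=18 loops=1 length=16.190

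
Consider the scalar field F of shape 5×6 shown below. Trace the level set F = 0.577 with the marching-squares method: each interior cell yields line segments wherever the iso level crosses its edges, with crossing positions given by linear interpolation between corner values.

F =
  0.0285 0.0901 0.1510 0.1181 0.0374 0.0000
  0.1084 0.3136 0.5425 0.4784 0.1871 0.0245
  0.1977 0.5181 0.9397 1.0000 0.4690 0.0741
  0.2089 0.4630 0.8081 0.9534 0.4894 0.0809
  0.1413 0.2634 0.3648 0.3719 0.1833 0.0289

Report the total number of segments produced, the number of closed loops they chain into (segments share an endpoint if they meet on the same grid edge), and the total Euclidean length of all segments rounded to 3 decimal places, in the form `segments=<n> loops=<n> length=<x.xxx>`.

segments=8 loops=1 length=8.309

cell (1,1): code 0100 → (1.087,2.000)–(2.000,1.140)
cell (1,2): code 1100 → (1.189,3.000)–(1.087,2.000)
cell (1,3): code 1000 → (2.000,3.797)–(1.189,3.000)
cell (2,1): code 0110 → (2.000,1.140)–(3.000,1.330)
cell (2,3): code 1001 → (3.000,3.811)–(2.000,3.797)
cell (3,1): code 0010 → (3.000,1.330)–(3.521,2.000)
cell (3,2): code 0011 → (3.521,2.000)–(3.647,3.000)
cell (3,3): code 0001 → (3.647,3.000)–(3.000,3.811)
total: 8 segments, chained into 1 closed loop(s), length Σ = 8.309027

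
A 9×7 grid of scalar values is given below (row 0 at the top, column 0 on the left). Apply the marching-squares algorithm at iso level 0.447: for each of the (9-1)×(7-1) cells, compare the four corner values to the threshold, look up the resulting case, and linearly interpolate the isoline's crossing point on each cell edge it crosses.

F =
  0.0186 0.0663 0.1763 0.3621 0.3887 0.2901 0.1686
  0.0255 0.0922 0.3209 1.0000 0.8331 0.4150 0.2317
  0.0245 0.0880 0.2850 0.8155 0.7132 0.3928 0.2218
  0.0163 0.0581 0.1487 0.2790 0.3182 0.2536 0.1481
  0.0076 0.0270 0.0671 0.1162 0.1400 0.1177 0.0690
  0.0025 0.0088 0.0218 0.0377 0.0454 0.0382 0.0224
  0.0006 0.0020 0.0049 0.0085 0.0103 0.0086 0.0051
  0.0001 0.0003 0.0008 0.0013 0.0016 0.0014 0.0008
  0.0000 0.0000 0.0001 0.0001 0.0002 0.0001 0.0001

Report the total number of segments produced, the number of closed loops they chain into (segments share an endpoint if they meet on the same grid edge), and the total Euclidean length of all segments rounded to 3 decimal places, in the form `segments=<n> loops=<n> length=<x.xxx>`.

cell (0,2): code 0100 → (0.133,3.000)–(1.000,2.186)
cell (0,3): code 1100 → (0.131,4.000)–(0.133,3.000)
cell (0,4): code 1000 → (1.000,4.923)–(0.131,4.000)
cell (1,2): code 0110 → (1.000,2.186)–(2.000,2.305)
cell (1,4): code 1001 → (2.000,4.831)–(1.000,4.923)
cell (2,2): code 0010 → (2.000,2.305)–(2.687,3.000)
cell (2,3): code 0011 → (2.687,3.000)–(2.674,4.000)
cell (2,4): code 0001 → (2.674,4.000)–(2.000,4.831)
total: 8 segments, chained into 1 closed loop(s), length Σ = 8.515476

segments=8 loops=1 length=8.515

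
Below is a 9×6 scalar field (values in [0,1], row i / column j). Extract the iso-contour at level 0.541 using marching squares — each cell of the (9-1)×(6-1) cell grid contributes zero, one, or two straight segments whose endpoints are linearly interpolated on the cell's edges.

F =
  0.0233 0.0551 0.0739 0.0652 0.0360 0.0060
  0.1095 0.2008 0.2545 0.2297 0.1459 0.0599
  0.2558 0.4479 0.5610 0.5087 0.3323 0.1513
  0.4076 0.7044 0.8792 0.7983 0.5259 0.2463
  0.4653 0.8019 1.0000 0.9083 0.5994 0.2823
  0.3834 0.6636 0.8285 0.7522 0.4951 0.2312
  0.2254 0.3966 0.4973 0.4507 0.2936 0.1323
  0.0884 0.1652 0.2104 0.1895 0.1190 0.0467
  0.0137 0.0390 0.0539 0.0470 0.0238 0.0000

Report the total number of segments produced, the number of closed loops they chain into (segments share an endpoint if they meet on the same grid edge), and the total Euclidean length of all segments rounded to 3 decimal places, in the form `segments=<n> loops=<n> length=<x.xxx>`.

segments=16 loops=1 length=12.224

cell (1,1): code 0100 → (1.935,2.000)–(2.000,1.823)
cell (1,2): code 1000 → (2.000,2.382)–(1.935,2.000)
cell (2,0): code 0100 → (2.363,1.000)–(3.000,0.449)
cell (2,1): code 1110 → (2.000,1.823)–(2.363,1.000)
cell (2,2): code 1101 → (2.112,3.000)–(2.000,2.382)
cell (2,3): code 1000 → (3.000,3.945)–(2.112,3.000)
cell (3,0): code 0110 → (3.000,0.449)–(4.000,0.225)
cell (3,3): code 1101 → (3.205,4.000)–(3.000,3.945)
cell (3,4): code 1000 → (4.000,4.184)–(3.205,4.000)
cell (4,0): code 0110 → (4.000,0.225)–(5.000,0.562)
cell (4,3): code 1011 → (5.000,3.821)–(4.560,4.000)
cell (4,4): code 0001 → (4.560,4.000)–(4.000,4.184)
cell (5,0): code 0010 → (5.000,0.562)–(5.459,1.000)
cell (5,1): code 0011 → (5.459,1.000)–(5.868,2.000)
cell (5,2): code 0011 → (5.868,2.000)–(5.700,3.000)
cell (5,3): code 0001 → (5.700,3.000)–(5.000,3.821)
total: 16 segments, chained into 1 closed loop(s), length Σ = 12.223618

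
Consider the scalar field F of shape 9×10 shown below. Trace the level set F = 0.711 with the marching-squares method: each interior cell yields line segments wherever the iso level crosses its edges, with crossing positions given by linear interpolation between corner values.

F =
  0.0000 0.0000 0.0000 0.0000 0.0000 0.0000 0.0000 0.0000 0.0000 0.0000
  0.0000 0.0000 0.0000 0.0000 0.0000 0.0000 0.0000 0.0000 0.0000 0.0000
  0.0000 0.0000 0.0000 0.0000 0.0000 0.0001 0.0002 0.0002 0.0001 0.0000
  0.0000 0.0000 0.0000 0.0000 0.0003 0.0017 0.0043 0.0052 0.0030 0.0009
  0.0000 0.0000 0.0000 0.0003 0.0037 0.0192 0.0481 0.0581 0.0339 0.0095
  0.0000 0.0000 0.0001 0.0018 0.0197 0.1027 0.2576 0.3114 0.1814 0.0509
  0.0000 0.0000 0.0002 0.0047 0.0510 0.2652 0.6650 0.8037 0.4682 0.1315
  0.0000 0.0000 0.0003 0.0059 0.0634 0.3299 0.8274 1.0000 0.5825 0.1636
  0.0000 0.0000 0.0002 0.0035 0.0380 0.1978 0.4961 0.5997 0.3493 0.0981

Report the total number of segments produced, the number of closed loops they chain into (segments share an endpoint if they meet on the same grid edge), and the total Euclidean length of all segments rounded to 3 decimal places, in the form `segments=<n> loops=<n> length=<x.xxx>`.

cell (5,6): code 0100 → (5.812,7.000)–(6.000,6.332)
cell (5,7): code 1000 → (6.000,7.276)–(5.812,7.000)
cell (6,5): code 0100 → (6.283,6.000)–(7.000,5.766)
cell (6,6): code 1110 → (6.000,6.332)–(6.283,6.000)
cell (6,7): code 1001 → (7.000,7.692)–(6.000,7.276)
cell (7,5): code 0010 → (7.000,5.766)–(7.351,6.000)
cell (7,6): code 0011 → (7.351,6.000)–(7.722,7.000)
cell (7,7): code 0001 → (7.722,7.000)–(7.000,7.692)
total: 8 segments, chained into 1 closed loop(s), length Σ = 5.790674

segments=8 loops=1 length=5.791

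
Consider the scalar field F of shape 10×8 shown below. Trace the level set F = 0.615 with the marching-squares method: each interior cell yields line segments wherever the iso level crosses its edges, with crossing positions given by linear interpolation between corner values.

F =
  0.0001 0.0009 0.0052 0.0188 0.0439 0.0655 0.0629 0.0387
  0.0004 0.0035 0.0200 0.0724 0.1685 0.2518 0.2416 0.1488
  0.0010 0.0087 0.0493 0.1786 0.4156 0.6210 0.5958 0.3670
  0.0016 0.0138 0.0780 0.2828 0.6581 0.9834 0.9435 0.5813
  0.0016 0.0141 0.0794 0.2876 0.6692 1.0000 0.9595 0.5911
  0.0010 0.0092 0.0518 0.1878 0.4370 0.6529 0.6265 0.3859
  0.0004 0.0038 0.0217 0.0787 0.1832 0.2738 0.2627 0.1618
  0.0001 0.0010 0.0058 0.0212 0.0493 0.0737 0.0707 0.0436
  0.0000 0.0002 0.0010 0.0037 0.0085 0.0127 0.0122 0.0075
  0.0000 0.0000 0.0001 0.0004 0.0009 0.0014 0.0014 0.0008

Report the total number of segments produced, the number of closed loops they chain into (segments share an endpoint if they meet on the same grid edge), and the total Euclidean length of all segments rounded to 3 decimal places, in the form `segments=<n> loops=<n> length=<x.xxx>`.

segments=14 loops=1 length=9.828

cell (1,4): code 0100 → (1.984,5.000)–(2.000,4.971)
cell (1,5): code 1000 → (2.000,5.238)–(1.984,5.000)
cell (2,3): code 0100 → (2.822,4.000)–(3.000,3.885)
cell (2,4): code 1110 → (2.000,4.971)–(2.822,4.000)
cell (2,5): code 1101 → (2.055,6.000)–(2.000,5.238)
cell (2,6): code 1000 → (3.000,6.907)–(2.055,6.000)
cell (3,3): code 0110 → (3.000,3.885)–(4.000,3.858)
cell (3,6): code 1001 → (4.000,6.935)–(3.000,6.907)
cell (4,3): code 0010 → (4.000,3.858)–(4.233,4.000)
cell (4,4): code 0111 → (4.233,4.000)–(5.000,4.824)
cell (4,6): code 1001 → (5.000,6.048)–(4.000,6.935)
cell (5,4): code 0010 → (5.000,4.824)–(5.100,5.000)
cell (5,5): code 0011 → (5.100,5.000)–(5.032,6.000)
cell (5,6): code 0001 → (5.032,6.000)–(5.000,6.048)
total: 14 segments, chained into 1 closed loop(s), length Σ = 9.827812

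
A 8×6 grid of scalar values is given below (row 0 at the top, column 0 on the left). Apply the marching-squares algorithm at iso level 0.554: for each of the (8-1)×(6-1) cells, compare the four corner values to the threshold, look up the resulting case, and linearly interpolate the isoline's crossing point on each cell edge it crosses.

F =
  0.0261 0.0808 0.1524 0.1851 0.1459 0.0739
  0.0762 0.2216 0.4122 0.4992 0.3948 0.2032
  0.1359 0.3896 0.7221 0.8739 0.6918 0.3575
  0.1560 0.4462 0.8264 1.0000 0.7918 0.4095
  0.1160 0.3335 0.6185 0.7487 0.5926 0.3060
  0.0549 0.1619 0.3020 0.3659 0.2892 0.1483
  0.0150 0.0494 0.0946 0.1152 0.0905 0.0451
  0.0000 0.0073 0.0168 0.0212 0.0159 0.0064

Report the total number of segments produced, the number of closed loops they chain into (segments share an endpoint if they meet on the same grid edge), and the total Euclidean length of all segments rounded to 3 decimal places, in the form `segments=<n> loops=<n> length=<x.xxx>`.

segments=12 loops=1 length=10.358

cell (1,1): code 0100 → (1.458,2.000)–(2.000,1.494)
cell (1,2): code 1100 → (1.146,3.000)–(1.458,2.000)
cell (1,3): code 1100 → (1.536,4.000)–(1.146,3.000)
cell (1,4): code 1000 → (2.000,4.412)–(1.536,4.000)
cell (2,1): code 0110 → (2.000,1.494)–(3.000,1.284)
cell (2,4): code 1001 → (3.000,4.622)–(2.000,4.412)
cell (3,1): code 0110 → (3.000,1.284)–(4.000,1.774)
cell (3,4): code 1001 → (4.000,4.135)–(3.000,4.622)
cell (4,1): code 0010 → (4.000,1.774)–(4.204,2.000)
cell (4,2): code 0011 → (4.204,2.000)–(4.509,3.000)
cell (4,3): code 0011 → (4.509,3.000)–(4.127,4.000)
cell (4,4): code 0001 → (4.127,4.000)–(4.000,4.135)
total: 12 segments, chained into 1 closed loop(s), length Σ = 10.358131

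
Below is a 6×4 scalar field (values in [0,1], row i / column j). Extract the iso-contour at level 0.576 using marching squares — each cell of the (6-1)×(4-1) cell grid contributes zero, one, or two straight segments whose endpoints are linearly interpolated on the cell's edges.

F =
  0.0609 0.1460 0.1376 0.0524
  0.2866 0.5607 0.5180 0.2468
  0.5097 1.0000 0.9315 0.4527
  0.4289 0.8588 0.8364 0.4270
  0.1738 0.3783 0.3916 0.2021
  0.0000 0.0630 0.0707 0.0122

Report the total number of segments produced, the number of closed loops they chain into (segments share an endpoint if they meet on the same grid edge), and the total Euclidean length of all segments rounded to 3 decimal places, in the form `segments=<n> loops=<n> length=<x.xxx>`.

cell (1,0): code 0100 → (1.035,1.000)–(2.000,0.135)
cell (1,1): code 1100 → (1.140,2.000)–(1.035,1.000)
cell (1,2): code 1000 → (2.000,2.742)–(1.140,2.000)
cell (2,0): code 0110 → (2.000,0.135)–(3.000,0.342)
cell (2,2): code 1001 → (3.000,2.636)–(2.000,2.742)
cell (3,0): code 0010 → (3.000,0.342)–(3.589,1.000)
cell (3,1): code 0011 → (3.589,1.000)–(3.585,2.000)
cell (3,2): code 0001 → (3.585,2.000)–(3.000,2.636)
total: 8 segments, chained into 1 closed loop(s), length Σ = 8.211413

segments=8 loops=1 length=8.211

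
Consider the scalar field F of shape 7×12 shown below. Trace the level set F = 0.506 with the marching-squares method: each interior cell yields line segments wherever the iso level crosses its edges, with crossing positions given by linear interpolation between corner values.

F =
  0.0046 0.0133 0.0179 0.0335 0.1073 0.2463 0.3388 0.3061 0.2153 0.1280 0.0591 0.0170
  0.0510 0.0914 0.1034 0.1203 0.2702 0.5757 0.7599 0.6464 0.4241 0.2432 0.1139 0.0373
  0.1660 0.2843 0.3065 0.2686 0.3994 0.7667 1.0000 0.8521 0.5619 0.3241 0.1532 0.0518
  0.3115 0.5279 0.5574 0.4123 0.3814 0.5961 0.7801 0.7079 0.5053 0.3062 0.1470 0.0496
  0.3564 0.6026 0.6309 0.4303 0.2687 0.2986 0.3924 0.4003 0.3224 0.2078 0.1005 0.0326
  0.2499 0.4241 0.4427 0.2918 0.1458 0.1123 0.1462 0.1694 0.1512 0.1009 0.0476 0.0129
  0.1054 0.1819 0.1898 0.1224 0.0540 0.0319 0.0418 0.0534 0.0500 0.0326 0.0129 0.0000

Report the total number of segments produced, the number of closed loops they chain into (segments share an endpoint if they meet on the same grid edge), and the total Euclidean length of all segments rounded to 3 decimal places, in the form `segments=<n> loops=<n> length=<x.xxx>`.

segments=22 loops=2 length=17.509

cell (0,4): code 0100 → (0.788,5.000)–(1.000,4.772)
cell (0,5): code 1100 → (0.397,6.000)–(0.788,5.000)
cell (0,6): code 1100 → (0.587,7.000)–(0.397,6.000)
cell (0,7): code 1000 → (1.000,7.632)–(0.587,7.000)
cell (1,4): code 0110 → (1.000,4.772)–(2.000,4.290)
cell (1,7): code 1101 → (1.594,8.000)–(1.000,7.632)
cell (1,8): code 1000 → (2.000,8.235)–(1.594,8.000)
cell (2,0): code 0100 → (2.910,1.000)–(3.000,0.899)
cell (2,1): code 1100 → (2.795,2.000)–(2.910,1.000)
cell (2,2): code 1000 → (3.000,2.354)–(2.795,2.000)
cell (2,4): code 0110 → (2.000,4.290)–(3.000,4.580)
cell (2,7): code 1011 → (3.000,7.997)–(2.988,8.000)
cell (2,8): code 0001 → (2.988,8.000)–(2.000,8.235)
cell (3,0): code 0110 → (3.000,0.899)–(4.000,0.608)
cell (3,2): code 1001 → (4.000,2.623)–(3.000,2.354)
cell (3,4): code 0010 → (3.000,4.580)–(3.303,5.000)
cell (3,5): code 0011 → (3.303,5.000)–(3.707,6.000)
cell (3,6): code 0011 → (3.707,6.000)–(3.656,7.000)
cell (3,7): code 0001 → (3.656,7.000)–(3.000,7.997)
cell (4,0): code 0010 → (4.000,0.608)–(4.541,1.000)
cell (4,1): code 0011 → (4.541,1.000)–(4.664,2.000)
cell (4,2): code 0001 → (4.664,2.000)–(4.000,2.623)
total: 22 segments, chained into 2 closed loop(s), length Σ = 17.509392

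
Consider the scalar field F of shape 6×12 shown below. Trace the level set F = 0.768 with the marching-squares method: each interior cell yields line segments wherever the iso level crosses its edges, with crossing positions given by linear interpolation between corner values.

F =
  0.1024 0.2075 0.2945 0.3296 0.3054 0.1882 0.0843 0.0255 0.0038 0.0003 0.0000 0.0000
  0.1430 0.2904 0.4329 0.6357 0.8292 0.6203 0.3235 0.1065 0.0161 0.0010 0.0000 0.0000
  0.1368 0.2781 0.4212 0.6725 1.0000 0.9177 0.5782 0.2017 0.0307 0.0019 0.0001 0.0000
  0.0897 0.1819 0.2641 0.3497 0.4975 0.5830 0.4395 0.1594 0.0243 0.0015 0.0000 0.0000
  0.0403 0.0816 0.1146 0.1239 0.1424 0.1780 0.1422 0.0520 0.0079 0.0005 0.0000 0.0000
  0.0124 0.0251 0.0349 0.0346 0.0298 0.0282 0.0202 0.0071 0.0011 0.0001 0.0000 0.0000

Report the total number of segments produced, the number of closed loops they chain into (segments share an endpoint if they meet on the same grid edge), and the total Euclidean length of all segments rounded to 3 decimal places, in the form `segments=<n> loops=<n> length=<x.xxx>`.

cell (0,3): code 0100 → (0.883,4.000)–(1.000,3.684)
cell (0,4): code 1000 → (1.000,4.293)–(0.883,4.000)
cell (1,3): code 0110 → (1.000,3.684)–(2.000,3.292)
cell (1,4): code 1101 → (1.497,5.000)–(1.000,4.293)
cell (1,5): code 1000 → (2.000,5.441)–(1.497,5.000)
cell (2,3): code 0010 → (2.000,3.292)–(2.462,4.000)
cell (2,4): code 0011 → (2.462,4.000)–(2.447,5.000)
cell (2,5): code 0001 → (2.447,5.000)–(2.000,5.441)
total: 8 segments, chained into 1 closed loop(s), length Σ = 5.733662

segments=8 loops=1 length=5.734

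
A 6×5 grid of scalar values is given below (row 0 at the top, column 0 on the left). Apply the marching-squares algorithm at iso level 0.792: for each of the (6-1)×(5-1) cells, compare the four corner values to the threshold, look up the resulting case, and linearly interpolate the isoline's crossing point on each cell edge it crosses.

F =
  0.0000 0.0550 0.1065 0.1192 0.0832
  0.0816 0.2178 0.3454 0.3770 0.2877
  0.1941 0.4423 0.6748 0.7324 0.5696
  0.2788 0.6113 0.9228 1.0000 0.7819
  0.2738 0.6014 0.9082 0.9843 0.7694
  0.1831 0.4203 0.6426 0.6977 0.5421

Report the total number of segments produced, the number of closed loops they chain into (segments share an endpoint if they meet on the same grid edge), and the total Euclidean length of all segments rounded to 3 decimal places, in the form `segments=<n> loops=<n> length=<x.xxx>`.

segments=8 loops=1 length=7.662

cell (2,1): code 0100 → (2.473,2.000)–(3.000,1.580)
cell (2,2): code 1100 → (2.223,3.000)–(2.473,2.000)
cell (2,3): code 1000 → (3.000,3.954)–(2.223,3.000)
cell (3,1): code 0110 → (3.000,1.580)–(4.000,1.621)
cell (3,3): code 1001 → (4.000,3.895)–(3.000,3.954)
cell (4,1): code 0010 → (4.000,1.621)–(4.438,2.000)
cell (4,2): code 0011 → (4.438,2.000)–(4.671,3.000)
cell (4,3): code 0001 → (4.671,3.000)–(4.000,3.895)
total: 8 segments, chained into 1 closed loop(s), length Σ = 7.661810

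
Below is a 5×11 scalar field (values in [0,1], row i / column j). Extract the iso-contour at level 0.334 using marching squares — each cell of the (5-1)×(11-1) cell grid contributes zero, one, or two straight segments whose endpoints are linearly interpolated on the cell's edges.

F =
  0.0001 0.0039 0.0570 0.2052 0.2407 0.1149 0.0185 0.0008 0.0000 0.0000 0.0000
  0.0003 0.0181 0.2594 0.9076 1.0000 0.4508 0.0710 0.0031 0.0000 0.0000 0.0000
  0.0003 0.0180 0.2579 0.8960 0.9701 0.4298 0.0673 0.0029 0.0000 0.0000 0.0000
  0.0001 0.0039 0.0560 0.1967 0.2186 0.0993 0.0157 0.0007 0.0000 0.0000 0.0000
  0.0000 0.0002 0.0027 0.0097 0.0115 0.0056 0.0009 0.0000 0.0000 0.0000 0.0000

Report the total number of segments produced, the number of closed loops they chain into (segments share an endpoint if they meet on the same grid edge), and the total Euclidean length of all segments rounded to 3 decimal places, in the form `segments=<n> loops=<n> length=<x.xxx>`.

cell (0,2): code 0100 → (0.183,3.000)–(1.000,2.115)
cell (0,3): code 1100 → (0.123,4.000)–(0.183,3.000)
cell (0,4): code 1100 → (0.652,5.000)–(0.123,4.000)
cell (0,5): code 1000 → (1.000,5.308)–(0.652,5.000)
cell (1,2): code 0110 → (1.000,2.115)–(2.000,2.119)
cell (1,5): code 1001 → (2.000,5.264)–(1.000,5.308)
cell (2,2): code 0010 → (2.000,2.119)–(2.804,3.000)
cell (2,3): code 0011 → (2.804,3.000)–(2.846,4.000)
cell (2,4): code 0011 → (2.846,4.000)–(2.290,5.000)
cell (2,5): code 0001 → (2.290,5.000)–(2.000,5.264)
total: 10 segments, chained into 1 closed loop(s), length Σ = 9.532525

segments=10 loops=1 length=9.533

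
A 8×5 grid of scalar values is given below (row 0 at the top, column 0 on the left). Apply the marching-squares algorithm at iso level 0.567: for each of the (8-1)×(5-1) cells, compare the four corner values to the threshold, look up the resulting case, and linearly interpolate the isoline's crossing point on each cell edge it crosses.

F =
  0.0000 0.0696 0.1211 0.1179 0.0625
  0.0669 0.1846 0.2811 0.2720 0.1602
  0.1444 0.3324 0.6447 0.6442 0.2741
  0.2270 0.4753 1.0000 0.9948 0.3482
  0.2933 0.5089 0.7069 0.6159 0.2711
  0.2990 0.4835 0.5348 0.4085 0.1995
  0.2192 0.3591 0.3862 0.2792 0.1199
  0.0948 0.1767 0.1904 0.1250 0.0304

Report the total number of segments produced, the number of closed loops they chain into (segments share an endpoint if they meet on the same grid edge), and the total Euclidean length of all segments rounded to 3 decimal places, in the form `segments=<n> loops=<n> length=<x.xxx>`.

cell (1,1): code 0100 → (1.786,2.000)–(2.000,1.751)
cell (1,2): code 1100 → (1.793,3.000)–(1.786,2.000)
cell (1,3): code 1000 → (2.000,3.209)–(1.793,3.000)
cell (2,1): code 0110 → (2.000,1.751)–(3.000,1.175)
cell (2,3): code 1001 → (3.000,3.662)–(2.000,3.209)
cell (3,1): code 0110 → (3.000,1.175)–(4.000,1.293)
cell (3,3): code 1001 → (4.000,3.142)–(3.000,3.662)
cell (4,1): code 0010 → (4.000,1.293)–(4.813,2.000)
cell (4,2): code 0011 → (4.813,2.000)–(4.236,3.000)
cell (4,3): code 0001 → (4.236,3.000)–(4.000,3.142)
total: 10 segments, chained into 1 closed loop(s), length Σ = 8.515052

segments=10 loops=1 length=8.515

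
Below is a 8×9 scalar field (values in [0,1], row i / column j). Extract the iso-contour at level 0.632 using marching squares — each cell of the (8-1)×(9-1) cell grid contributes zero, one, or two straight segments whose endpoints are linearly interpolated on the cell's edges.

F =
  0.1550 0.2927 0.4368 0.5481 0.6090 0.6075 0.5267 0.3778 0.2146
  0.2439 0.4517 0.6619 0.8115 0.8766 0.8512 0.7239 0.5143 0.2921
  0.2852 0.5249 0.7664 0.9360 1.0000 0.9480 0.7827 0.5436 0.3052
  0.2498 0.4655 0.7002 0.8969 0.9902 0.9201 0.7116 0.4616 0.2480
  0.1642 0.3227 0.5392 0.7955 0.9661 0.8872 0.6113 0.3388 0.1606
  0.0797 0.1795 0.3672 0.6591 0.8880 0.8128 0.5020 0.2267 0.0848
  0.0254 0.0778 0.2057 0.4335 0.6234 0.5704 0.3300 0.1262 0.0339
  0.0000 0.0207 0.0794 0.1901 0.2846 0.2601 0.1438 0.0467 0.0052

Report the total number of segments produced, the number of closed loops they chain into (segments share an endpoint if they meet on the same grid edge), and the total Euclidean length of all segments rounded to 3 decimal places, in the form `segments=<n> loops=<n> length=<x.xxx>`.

cell (0,1): code 0100 → (0.867,2.000)–(1.000,1.858)
cell (0,2): code 1100 → (0.319,3.000)–(0.867,2.000)
cell (0,3): code 1100 → (0.086,4.000)–(0.319,3.000)
cell (0,4): code 1100 → (0.101,5.000)–(0.086,4.000)
cell (0,5): code 1100 → (0.534,6.000)–(0.101,5.000)
cell (0,6): code 1000 → (1.000,6.438)–(0.534,6.000)
cell (1,1): code 0110 → (1.000,1.858)–(2.000,1.443)
cell (1,6): code 1001 → (2.000,6.630)–(1.000,6.438)
cell (2,1): code 0110 → (2.000,1.443)–(3.000,1.709)
cell (2,6): code 1001 → (3.000,6.318)–(2.000,6.630)
cell (3,1): code 0010 → (3.000,1.709)–(3.424,2.000)
cell (3,2): code 0111 → (3.424,2.000)–(4.000,2.362)
cell (3,5): code 1011 → (4.000,5.925)–(3.794,6.000)
cell (3,6): code 0001 → (3.794,6.000)–(3.000,6.318)
cell (4,2): code 0110 → (4.000,2.362)–(5.000,2.907)
cell (4,5): code 1001 → (5.000,5.582)–(4.000,5.925)
cell (5,2): code 0010 → (5.000,2.907)–(5.120,3.000)
cell (5,3): code 0011 → (5.120,3.000)–(5.967,4.000)
cell (5,4): code 0011 → (5.967,4.000)–(5.746,5.000)
cell (5,5): code 0001 → (5.746,5.000)–(5.000,5.582)
total: 20 segments, chained into 1 closed loop(s), length Σ = 17.172691

segments=20 loops=1 length=17.173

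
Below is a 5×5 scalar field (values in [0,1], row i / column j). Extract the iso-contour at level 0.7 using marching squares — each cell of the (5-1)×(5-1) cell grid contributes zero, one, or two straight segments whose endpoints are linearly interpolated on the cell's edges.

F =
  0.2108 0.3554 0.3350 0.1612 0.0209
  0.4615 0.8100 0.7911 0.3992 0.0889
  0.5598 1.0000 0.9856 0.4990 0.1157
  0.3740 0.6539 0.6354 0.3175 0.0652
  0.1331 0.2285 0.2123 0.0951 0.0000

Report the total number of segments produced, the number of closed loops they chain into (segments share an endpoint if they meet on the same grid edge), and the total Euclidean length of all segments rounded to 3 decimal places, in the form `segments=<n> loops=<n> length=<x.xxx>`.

cell (0,0): code 0100 → (0.758,1.000)–(1.000,0.684)
cell (0,1): code 1100 → (0.800,2.000)–(0.758,1.000)
cell (0,2): code 1000 → (1.000,2.232)–(0.800,2.000)
cell (1,0): code 0110 → (1.000,0.684)–(2.000,0.318)
cell (1,2): code 1001 → (2.000,2.587)–(1.000,2.232)
cell (2,0): code 0010 → (2.000,0.318)–(2.867,1.000)
cell (2,1): code 0011 → (2.867,1.000)–(2.816,2.000)
cell (2,2): code 0001 → (2.816,2.000)–(2.000,2.587)
total: 8 segments, chained into 1 closed loop(s), length Σ = 6.939610

segments=8 loops=1 length=6.940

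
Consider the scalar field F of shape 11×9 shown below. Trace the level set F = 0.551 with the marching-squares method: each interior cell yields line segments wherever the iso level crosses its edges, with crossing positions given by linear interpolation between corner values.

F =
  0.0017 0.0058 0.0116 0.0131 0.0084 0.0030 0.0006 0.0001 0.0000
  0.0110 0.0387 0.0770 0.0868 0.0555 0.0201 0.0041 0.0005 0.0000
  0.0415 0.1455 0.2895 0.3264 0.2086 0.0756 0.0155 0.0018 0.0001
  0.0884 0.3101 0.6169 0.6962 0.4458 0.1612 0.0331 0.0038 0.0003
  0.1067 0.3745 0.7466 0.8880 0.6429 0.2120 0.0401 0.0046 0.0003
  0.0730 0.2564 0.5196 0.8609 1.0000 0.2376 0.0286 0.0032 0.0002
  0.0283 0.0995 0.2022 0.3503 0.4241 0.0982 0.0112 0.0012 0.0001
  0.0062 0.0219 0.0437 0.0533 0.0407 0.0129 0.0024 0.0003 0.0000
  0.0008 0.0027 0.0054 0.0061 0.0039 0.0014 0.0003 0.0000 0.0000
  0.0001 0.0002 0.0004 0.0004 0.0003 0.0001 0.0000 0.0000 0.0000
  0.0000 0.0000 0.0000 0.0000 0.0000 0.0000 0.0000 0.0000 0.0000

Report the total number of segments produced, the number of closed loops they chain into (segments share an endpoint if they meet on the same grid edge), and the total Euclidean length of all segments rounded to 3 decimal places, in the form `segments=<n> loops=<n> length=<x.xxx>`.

cell (2,1): code 0100 → (2.799,2.000)–(3.000,1.785)
cell (2,2): code 1100 → (2.607,3.000)–(2.799,2.000)
cell (2,3): code 1000 → (3.000,3.580)–(2.607,3.000)
cell (3,1): code 0110 → (3.000,1.785)–(4.000,1.474)
cell (3,3): code 1101 → (3.534,4.000)–(3.000,3.580)
cell (3,4): code 1000 → (4.000,4.213)–(3.534,4.000)
cell (4,1): code 0010 → (4.000,1.474)–(4.862,2.000)
cell (4,2): code 0111 → (4.862,2.000)–(5.000,2.092)
cell (4,4): code 1001 → (5.000,4.589)–(4.000,4.213)
cell (5,2): code 0010 → (5.000,2.092)–(5.607,3.000)
cell (5,3): code 0011 → (5.607,3.000)–(5.780,4.000)
cell (5,4): code 0001 → (5.780,4.000)–(5.000,4.589)
total: 12 segments, chained into 1 closed loop(s), length Σ = 9.579770

segments=12 loops=1 length=9.580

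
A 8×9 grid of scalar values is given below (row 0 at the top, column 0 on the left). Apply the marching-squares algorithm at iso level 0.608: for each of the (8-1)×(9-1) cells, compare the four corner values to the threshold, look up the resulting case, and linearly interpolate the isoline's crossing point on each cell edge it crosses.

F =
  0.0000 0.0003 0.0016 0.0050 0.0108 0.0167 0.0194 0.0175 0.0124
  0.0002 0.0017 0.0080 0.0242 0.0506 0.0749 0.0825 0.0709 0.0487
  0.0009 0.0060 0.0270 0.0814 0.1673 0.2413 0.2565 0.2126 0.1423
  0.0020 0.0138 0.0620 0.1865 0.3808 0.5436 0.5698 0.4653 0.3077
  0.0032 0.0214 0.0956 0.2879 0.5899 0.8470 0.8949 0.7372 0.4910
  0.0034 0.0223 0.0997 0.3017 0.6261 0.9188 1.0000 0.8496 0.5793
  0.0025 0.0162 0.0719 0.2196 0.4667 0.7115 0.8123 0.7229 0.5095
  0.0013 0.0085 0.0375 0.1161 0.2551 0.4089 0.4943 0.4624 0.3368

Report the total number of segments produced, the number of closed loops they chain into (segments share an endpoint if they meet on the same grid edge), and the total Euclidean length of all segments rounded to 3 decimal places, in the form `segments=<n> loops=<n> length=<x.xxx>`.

segments=14 loops=1 length=11.634

cell (3,4): code 0100 → (3.212,5.000)–(4.000,4.070)
cell (3,5): code 1100 → (3.118,6.000)–(3.212,5.000)
cell (3,6): code 1100 → (3.525,7.000)–(3.118,6.000)
cell (3,7): code 1000 → (4.000,7.525)–(3.525,7.000)
cell (4,3): code 0100 → (4.500,4.000)–(5.000,3.944)
cell (4,4): code 1110 → (4.000,4.070)–(4.500,4.000)
cell (4,7): code 1001 → (5.000,7.894)–(4.000,7.525)
cell (5,3): code 0010 → (5.000,3.944)–(5.114,4.000)
cell (5,4): code 0111 → (5.114,4.000)–(6.000,4.577)
cell (5,7): code 1001 → (6.000,7.538)–(5.000,7.894)
cell (6,4): code 0010 → (6.000,4.577)–(6.342,5.000)
cell (6,5): code 0011 → (6.342,5.000)–(6.642,6.000)
cell (6,6): code 0011 → (6.642,6.000)–(6.441,7.000)
cell (6,7): code 0001 → (6.441,7.000)–(6.000,7.538)
total: 14 segments, chained into 1 closed loop(s), length Σ = 11.634307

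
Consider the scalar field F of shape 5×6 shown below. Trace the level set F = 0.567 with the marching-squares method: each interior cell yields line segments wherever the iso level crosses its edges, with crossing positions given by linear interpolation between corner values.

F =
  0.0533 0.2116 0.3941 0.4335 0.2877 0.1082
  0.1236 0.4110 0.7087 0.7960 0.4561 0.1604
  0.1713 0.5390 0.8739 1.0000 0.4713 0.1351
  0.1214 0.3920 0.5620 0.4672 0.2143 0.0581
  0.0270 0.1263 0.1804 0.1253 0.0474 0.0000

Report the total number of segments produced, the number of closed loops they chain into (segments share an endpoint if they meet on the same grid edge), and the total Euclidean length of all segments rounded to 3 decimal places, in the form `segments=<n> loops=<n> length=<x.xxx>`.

segments=8 loops=1 length=8.211

cell (0,1): code 0100 → (0.550,2.000)–(1.000,1.524)
cell (0,2): code 1100 → (0.368,3.000)–(0.550,2.000)
cell (0,3): code 1000 → (1.000,3.674)–(0.368,3.000)
cell (1,1): code 0110 → (1.000,1.524)–(2.000,1.084)
cell (1,3): code 1001 → (2.000,3.819)–(1.000,3.674)
cell (2,1): code 0010 → (2.000,1.084)–(2.984,2.000)
cell (2,2): code 0011 → (2.984,2.000)–(2.813,3.000)
cell (2,3): code 0001 → (2.813,3.000)–(2.000,3.819)
total: 8 segments, chained into 1 closed loop(s), length Σ = 8.211316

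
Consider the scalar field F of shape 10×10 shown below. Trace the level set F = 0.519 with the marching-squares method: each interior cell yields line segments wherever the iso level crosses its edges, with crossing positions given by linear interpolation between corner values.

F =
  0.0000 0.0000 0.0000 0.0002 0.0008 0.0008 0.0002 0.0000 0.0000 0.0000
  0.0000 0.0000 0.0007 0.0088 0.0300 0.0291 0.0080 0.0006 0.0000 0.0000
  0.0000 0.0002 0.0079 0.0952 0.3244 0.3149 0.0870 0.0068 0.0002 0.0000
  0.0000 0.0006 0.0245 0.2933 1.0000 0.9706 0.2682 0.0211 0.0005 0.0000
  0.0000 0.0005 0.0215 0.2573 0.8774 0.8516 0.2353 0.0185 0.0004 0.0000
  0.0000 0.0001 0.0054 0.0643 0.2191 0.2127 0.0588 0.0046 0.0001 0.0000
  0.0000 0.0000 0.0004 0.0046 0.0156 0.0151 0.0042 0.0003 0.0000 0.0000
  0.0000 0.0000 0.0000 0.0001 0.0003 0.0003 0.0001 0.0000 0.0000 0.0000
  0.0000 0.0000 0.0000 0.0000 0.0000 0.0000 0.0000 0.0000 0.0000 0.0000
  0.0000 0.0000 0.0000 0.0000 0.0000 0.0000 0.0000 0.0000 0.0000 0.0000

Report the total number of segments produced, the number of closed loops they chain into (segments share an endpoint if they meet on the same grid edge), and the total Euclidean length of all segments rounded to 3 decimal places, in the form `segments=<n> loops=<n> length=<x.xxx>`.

cell (2,3): code 0100 → (2.288,4.000)–(3.000,3.319)
cell (2,4): code 1100 → (2.311,5.000)–(2.288,4.000)
cell (2,5): code 1000 → (3.000,5.643)–(2.311,5.000)
cell (3,3): code 0110 → (3.000,3.319)–(4.000,3.422)
cell (3,5): code 1001 → (4.000,5.540)–(3.000,5.643)
cell (4,3): code 0010 → (4.000,3.422)–(4.544,4.000)
cell (4,4): code 0011 → (4.544,4.000)–(4.521,5.000)
cell (4,5): code 0001 → (4.521,5.000)–(4.000,5.540)
total: 8 segments, chained into 1 closed loop(s), length Σ = 7.482121

segments=8 loops=1 length=7.482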